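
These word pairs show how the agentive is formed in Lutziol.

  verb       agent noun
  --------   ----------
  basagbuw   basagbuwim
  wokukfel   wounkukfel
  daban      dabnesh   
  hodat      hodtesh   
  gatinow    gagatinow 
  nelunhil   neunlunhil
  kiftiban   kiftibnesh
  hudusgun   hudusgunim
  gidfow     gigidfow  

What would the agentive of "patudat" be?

gatinow and basagbuw both end in -w yet inflect differently (gagatinow, basagbuwim), so the final letter is not what conditions the rule; the last vowel is.
"patudat" has last vowel 'a'. The stems whose last vowel is 'a' (hodat → hodtesh, daban → dabnesh, kiftiban → kiftibnesh) delete the last vowel and add -esh.
So patudat → patudtesh.

patudtesh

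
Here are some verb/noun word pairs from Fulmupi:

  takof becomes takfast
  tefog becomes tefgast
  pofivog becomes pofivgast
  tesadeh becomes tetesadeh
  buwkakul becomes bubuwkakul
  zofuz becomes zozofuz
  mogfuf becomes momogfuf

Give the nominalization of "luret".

takof and mogfuf both end in -f yet inflect differently (takfast, momogfuf), so the final letter is not what conditions the rule; the last vowel is.
"luret" has last vowel 'e'. The one such stem in the data (tesadeh → tetesadeh) repeats the first consonant+vowel as a prefix (as do buwkakul, zofuz), so the same rule applies.
So luret → luluret.

luluret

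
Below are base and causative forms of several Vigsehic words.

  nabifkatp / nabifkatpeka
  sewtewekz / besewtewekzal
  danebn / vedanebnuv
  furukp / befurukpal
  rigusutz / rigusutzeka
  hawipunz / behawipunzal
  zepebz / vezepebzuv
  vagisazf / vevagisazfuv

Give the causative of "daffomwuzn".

vedaffomwuznuv

"daffomwuzn" has second-to-last letter 'z'. The one such stem in the data (vagisazf → vevagisazfuv) adds ve- … -uv around the stem, so the same rule applies.
So daffomwuzn → vedaffomwuznuv.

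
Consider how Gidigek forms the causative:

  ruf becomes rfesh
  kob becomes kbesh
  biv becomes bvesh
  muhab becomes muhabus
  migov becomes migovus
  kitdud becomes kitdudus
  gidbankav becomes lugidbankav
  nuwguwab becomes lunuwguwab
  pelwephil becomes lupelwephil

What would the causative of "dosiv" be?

kob and muhab both end in -b yet inflect differently (kbesh, muhabus), so the final letter is not what conditions the rule; the number of vowels is.
"dosiv" has 2 vowels. The stems with 2 vowels (muhab → muhabus, migov → migovus, kitdud → kitdudus) add -us.
The other patterns: stems with 1 vowel delete the last vowel and add -esh; stems with 3 vowels add the prefix lu-.
So dosiv → dosivus.

dosivus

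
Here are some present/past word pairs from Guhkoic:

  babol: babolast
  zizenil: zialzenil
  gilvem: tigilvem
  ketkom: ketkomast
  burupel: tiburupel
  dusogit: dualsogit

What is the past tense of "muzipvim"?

mualzipvim

zizenil and burupel both end in -l yet inflect differently (zialzenil, tiburupel), so the final letter is not what conditions the rule; the last vowel is.
"muzipvim" has last vowel 'i'. The stems whose last vowel is 'i' (zizenil → zialzenil, dusogit → dualsogit) insert -al- after the first vowel.
The other patterns: stems whose last vowel is 'e' add the prefix ti-; stems whose last vowel is 'o' add -ast.
So muzipvim → mualzipvim.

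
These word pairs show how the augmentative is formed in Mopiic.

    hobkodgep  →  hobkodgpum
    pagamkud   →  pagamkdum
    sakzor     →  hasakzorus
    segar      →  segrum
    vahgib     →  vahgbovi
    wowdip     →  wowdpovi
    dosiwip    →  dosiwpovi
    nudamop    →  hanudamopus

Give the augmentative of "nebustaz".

nudamop and wowdip both end in -p yet inflect differently (hanudamopus, wowdpovi), so the final letter is not what conditions the rule; the last vowel is.
"nebustaz" has last vowel 'a'. The one such stem in the data (segar → segrum) deletes the last vowel and adds -um (as do pagamkud, hobkodgep), so the same rule applies.
The other patterns: stems whose last vowel is 'o' add ha- … -us around the stem; stems whose last vowel is 'i' delete the last vowel and add -ovi.
So nebustaz → nebustzum.

nebustzum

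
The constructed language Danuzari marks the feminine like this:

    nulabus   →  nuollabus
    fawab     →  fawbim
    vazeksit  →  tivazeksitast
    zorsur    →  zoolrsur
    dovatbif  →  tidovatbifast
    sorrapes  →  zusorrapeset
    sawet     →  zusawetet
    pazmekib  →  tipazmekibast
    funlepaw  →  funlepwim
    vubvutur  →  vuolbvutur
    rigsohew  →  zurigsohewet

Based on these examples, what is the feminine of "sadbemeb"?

zusadbemebet

"sadbemeb" has last vowel 'e'. The stems whose last vowel is 'e' (sawet → zusawetet, rigsohew → zurigsohewet, sorrapes → zusorrapeset) add zu- … -et around the stem.
The other patterns: stems whose last vowel is 'i' add ti- … -ast around the stem; stems whose last vowel is 'a' delete the last vowel and add -im; stems whose last vowel is 'u' insert -ol- after the first vowel.
So sadbemeb → zusadbemebet.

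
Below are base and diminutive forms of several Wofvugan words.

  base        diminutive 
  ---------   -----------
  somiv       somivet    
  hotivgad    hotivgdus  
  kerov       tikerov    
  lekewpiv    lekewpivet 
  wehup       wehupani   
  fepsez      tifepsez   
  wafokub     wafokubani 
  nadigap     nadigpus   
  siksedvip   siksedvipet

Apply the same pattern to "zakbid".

zakbidet

siksedvip and nadigap both end in -p yet inflect differently (siksedvipet, nadigpus), so the final letter is not what conditions the rule; the last vowel is.
"zakbid" has last vowel 'i'. The stems whose last vowel is 'i' (lekewpiv → lekewpivet, siksedvip → siksedvipet, somiv → somivet) add -et.
The other patterns: stems whose last vowel is 'a' delete the last vowel and add -us; stems whose last vowel is 'u' add -ani; stems whose last vowel is 'e' or 'o' add the prefix ti-.
So zakbid → zakbidet.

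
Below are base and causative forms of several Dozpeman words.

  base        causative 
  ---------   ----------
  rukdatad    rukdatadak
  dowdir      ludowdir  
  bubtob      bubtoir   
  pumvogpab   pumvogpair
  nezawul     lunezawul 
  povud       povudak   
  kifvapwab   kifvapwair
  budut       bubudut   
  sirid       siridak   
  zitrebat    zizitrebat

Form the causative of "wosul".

luwosul

rukdatad and pumvogpab both have last vowel 'a' yet inflect differently (rukdatadak, pumvogpair), so the last vowel is not what conditions the rule; the final letter is.
"wosul" ends in -l. The one such stem in the data (nezawul → lunezawul) adds the prefix lu-, so the same rule applies.
The other patterns: stems ending in -d add -ak; stems ending in -b drop the final letter and add -ir; stems ending in -t repeat the first consonant+vowel as a prefix.
So wosul → luwosul.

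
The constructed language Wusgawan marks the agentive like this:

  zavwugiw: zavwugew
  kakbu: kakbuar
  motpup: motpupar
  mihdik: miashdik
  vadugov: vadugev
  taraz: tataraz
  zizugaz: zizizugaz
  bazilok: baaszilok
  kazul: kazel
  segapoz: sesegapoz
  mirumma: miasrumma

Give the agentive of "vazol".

vazel

mirumma and taraz both have last vowel 'a' yet inflect differently (miasrumma, tataraz), so the last vowel is not what conditions the rule; the final letter is.
"vazol" ends in -l. The one such stem in the data (kazul → kazel) changes the last vowel to 'e' (as do zavwugiw, vadugov), so the same rule applies.
The other patterns: stems ending in -a or -k insert -as- after the first vowel; stems ending in -p or -u add -ar; stems ending in -z repeat the first consonant+vowel as a prefix.
So vazol → vazel.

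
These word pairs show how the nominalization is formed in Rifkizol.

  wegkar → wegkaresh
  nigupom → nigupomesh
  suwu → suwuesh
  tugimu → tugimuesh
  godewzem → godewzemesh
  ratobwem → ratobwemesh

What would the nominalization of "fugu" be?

fuguesh

Every pair shown (wegkar → wegkaresh, nigupom → nigupomesh, suwu → suwuesh, …) follows the same rule: add -esh.
So fugu → fuguesh.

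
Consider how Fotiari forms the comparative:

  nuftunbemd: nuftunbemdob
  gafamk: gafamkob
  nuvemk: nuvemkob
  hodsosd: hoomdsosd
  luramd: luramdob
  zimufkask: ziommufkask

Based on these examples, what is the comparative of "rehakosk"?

reomhakosk

nuftunbemd and hodsosd both end in -d yet inflect differently (nuftunbemdob, hoomdsosd), so the final letter is not what conditions the rule; the second-to-last letter is.
"rehakosk" has second-to-last letter 's'. The stems whose second-to-last letter is 's' (hodsosd → hoomdsosd, zimufkask → ziommufkask) insert -om- after the first vowel.
So rehakosk → reomhakosk.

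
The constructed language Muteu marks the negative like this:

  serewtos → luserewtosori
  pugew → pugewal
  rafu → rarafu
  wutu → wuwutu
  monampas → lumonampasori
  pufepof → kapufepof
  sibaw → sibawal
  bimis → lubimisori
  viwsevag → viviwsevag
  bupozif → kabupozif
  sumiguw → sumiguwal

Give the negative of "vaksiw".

vaksiwal

"vaksiw" ends in -w. The stems ending in -w (pugew → pugewal, sibaw → sibawal, sumiguw → sumiguwal) add -al.
The other patterns: stems ending in -s add lu- … -ori around the stem; stems ending in -f add the prefix ka-; stems ending in -g or -u repeat the first consonant+vowel as a prefix.
So vaksiw → vaksiwal.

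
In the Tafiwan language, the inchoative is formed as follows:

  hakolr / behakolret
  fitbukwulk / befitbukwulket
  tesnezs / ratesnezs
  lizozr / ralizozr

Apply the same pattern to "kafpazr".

hakolr and lizozr both end in -r yet inflect differently (behakolret, ralizozr), so the final letter is not what conditions the rule; the second-to-last letter is.
"kafpazr" has second-to-last letter 'z'. The stems whose second-to-last letter is 'z' (tesnezs → ratesnezs, lizozr → ralizozr) add the prefix ra-.
So kafpazr → rakafpazr.

rakafpazr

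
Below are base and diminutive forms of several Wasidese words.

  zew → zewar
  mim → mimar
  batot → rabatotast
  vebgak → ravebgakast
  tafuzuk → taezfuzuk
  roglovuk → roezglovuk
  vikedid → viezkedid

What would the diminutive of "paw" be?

vebgak and tafuzuk both end in -k yet inflect differently (ravebgakast, taezfuzuk), so the final letter is not what conditions the rule; the number of vowels is.
"paw" has 1 vowel. The stems with 1 vowel (zew → zewar, mim → mimar) add -ar.
The other patterns: stems with 2 vowels add ra- … -ast around the stem; stems with 3 vowels insert -ez- after the first vowel.
So paw → pawar.

pawar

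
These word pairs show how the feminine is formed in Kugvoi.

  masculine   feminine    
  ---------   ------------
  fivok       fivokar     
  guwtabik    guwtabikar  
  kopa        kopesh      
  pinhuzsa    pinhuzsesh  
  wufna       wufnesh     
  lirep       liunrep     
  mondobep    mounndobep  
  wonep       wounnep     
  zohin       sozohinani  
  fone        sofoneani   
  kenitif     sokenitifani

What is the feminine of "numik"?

guwtabik and zohin both have last vowel 'i' yet inflect differently (guwtabikar, sozohinani), so the last vowel is not what conditions the rule; the final letter is.
"numik" ends in -k. The stems ending in -k (fivok → fivokar, guwtabik → guwtabikar) add -ar.
So numik → numikar.

numikar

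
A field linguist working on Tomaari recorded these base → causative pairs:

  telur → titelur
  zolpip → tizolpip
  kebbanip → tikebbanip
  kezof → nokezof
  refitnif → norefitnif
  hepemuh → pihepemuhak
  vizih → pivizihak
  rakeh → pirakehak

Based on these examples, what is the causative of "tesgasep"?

zolpip and refitnif both have last vowel 'i' yet inflect differently (tizolpip, norefitnif), so the last vowel is not what conditions the rule; the final letter is.
"tesgasep" ends in -p. The stems ending in -p (zolpip → tizolpip, kebbanip → tikebbanip) add the prefix ti-.
So tesgasep → titesgasep.

titesgasep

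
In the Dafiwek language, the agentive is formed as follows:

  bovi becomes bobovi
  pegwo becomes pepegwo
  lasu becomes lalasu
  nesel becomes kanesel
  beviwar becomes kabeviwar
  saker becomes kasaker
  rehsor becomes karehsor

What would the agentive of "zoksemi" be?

zozoksemi

"zoksemi" ends in a vowel. The stems ending in a vowel (bovi → bobovi, pegwo → pepegwo, lasu → lalasu) repeat the first consonant+vowel as a prefix.
So zoksemi → zozoksemi.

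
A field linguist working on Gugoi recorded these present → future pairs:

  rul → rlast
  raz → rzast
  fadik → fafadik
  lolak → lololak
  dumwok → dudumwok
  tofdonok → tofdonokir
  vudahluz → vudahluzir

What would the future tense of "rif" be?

rfast

"rif" has 1 vowel. The stems with 1 vowel (rul → rlast, raz → rzast) delete the last vowel and add -ast.
So rif → rfast.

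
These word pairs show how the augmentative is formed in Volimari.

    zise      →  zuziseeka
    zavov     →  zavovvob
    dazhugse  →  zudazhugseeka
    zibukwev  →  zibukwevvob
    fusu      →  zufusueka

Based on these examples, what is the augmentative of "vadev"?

vadevvob

dazhugse and zibukwev both have last vowel 'e' yet inflect differently (zudazhugseeka, zibukwevvob), so the last vowel is not what conditions the rule; whether the stem ends in a vowel or a consonant is.
"vadev" ends in a consonant. The stems ending in a consonant (zibukwev → zibukwevvob, zavov → zavovvob) double the final consonant and add -ob.
The other pattern: stems ending in a vowel add zu- … -eka around the stem.
So vadev → vadevvob.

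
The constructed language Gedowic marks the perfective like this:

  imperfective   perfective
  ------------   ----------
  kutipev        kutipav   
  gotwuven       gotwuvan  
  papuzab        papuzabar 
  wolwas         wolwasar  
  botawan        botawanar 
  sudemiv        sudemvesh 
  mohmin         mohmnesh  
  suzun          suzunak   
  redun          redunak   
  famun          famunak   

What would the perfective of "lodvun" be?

lodvunak

gotwuven and botawan both end in -n yet inflect differently (gotwuvan, botawanar), so the final letter is not what conditions the rule; the last vowel is.
"lodvun" has last vowel 'u'. The stems whose last vowel is 'u' (suzun → suzunak, redun → redunak, famun → famunak) add -ak.
So lodvun → lodvunak.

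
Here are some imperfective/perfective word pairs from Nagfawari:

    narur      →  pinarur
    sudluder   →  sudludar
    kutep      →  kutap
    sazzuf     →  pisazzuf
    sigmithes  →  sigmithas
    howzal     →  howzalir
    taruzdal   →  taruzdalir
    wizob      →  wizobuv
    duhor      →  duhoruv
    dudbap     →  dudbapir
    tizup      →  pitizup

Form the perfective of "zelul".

pizelul

duhor and narur both end in -r yet inflect differently (duhoruv, pinarur), so the final letter is not what conditions the rule; the last vowel is.
"zelul" has last vowel 'u'. The stems whose last vowel is 'u' (sazzuf → pisazzuf, narur → pinarur, tizup → pitizup) add the prefix pi-.
So zelul → pizelul.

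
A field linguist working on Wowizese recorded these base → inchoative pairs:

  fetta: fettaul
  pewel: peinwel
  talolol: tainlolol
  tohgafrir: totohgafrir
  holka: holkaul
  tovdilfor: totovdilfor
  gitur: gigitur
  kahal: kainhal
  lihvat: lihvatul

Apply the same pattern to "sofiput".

tovdilfor and talolol both have last vowel 'o' yet inflect differently (totovdilfor, tainlolol), so the last vowel is not what conditions the rule; the final letter is.
"sofiput" ends in -t. The one such stem in the data (lihvat → lihvatul) adds -ul, so the same rule applies.
So sofiput → sofiputul.

sofiputul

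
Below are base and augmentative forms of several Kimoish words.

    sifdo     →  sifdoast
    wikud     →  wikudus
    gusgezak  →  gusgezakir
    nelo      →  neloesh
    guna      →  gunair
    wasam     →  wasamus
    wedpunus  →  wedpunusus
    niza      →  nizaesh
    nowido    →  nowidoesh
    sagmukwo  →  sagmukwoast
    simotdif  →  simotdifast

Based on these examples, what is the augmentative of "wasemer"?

wasemerus

"wasemer" begins with w-. The stems beginning with w- (wikud → wikudus, wasam → wasamus, wedpunus → wedpunusus) add -us.
So wasemer → wasemerus.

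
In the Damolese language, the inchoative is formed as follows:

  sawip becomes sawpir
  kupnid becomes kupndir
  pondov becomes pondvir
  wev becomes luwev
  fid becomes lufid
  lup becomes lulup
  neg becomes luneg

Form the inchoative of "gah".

pondov and wev both end in -v yet inflect differently (pondvir, luwev), so the final letter is not what conditions the rule; the number of vowels is.
"gah" has 1 vowel. The stems with 1 vowel (wev → luwev, fid → lufid, lup → lulup) add the prefix lu-.
The other pattern: stems with 2 vowels delete the last vowel and add -ir.
So gah → lugah.

lugah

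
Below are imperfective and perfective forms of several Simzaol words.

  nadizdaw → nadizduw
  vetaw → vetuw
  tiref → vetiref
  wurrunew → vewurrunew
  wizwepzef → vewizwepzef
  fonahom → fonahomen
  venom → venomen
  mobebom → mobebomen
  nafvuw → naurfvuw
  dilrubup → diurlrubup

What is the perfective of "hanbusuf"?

nadizdaw and wurrunew both end in -w yet inflect differently (nadizduw, vewurrunew), so the final letter is not what conditions the rule; the last vowel is.
"hanbusuf" has last vowel 'u'. The stems whose last vowel is 'u' (nafvuw → naurfvuw, dilrubup → diurlrubup) insert -ur- after the first vowel.
So hanbusuf → haurnbusuf.

haurnbusuf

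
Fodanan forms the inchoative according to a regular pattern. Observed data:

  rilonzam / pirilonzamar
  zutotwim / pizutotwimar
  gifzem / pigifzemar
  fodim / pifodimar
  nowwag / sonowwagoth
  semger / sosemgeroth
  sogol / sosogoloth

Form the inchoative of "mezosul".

rilonzam and nowwag both have last vowel 'a' yet inflect differently (pirilonzamar, sonowwagoth), so the last vowel is not what conditions the rule; the final letter is.
"mezosul" ends in -l. The one such stem in the data (sogol → sosogoloth) adds so- … -oth around the stem, so the same rule applies.
The other pattern: stems ending in -m add pi- … -ar around the stem.
So mezosul → somezosuloth.

somezosuloth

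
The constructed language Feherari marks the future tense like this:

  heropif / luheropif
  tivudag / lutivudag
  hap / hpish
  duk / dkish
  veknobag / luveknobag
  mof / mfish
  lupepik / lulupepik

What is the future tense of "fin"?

lupepik and duk both end in -k yet inflect differently (lulupepik, dkish), so the final letter is not what conditions the rule; the number of vowels is.
"fin" has 1 vowel. The stems with 1 vowel (hap → hpish, duk → dkish, mof → mfish) delete the last vowel and add -ish.
So fin → fnish.

fnish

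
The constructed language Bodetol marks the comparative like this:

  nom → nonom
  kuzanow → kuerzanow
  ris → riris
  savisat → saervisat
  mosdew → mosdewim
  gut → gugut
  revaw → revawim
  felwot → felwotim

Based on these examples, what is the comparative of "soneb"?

gut and felwot both end in -t yet inflect differently (gugut, felwotim), so the final letter is not what conditions the rule; the number of vowels is.
"soneb" has 2 vowels. The stems with 2 vowels (mosdew → mosdewim, revaw → revawim, felwot → felwotim) add -im.
The other patterns: stems with 1 vowel repeat the first consonant+vowel as a prefix; stems with 3 vowels insert -er- after the first vowel.
So soneb → sonebim.

sonebim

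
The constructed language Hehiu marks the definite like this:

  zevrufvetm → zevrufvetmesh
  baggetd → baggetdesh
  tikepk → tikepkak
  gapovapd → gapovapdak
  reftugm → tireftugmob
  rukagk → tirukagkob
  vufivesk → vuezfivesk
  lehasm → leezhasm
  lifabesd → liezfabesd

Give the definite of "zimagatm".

"zimagatm" has second-to-last letter 't'. The stems whose second-to-last letter is 't' (zevrufvetm → zevrufvetmesh, baggetd → baggetdesh) add -esh.
So zimagatm → zimagatmesh.

zimagatmesh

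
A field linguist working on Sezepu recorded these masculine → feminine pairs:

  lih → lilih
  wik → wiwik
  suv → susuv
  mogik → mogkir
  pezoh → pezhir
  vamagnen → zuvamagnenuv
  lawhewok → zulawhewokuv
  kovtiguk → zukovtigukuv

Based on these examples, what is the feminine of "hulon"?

hulnir

"hulon" has 2 vowels. The stems with 2 vowels (mogik → mogkir, pezoh → pezhir) delete the last vowel and add -ir.
The other patterns: stems with 1 vowel repeat the first consonant+vowel as a prefix; stems with 3 vowels add zu- … -uv around the stem.
So hulon → hulnir.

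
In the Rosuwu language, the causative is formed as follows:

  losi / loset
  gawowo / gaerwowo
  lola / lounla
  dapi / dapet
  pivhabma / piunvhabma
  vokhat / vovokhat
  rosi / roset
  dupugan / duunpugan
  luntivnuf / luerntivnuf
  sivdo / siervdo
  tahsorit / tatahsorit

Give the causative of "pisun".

piunsun

losi and tahsorit both have last vowel 'i' yet inflect differently (loset, tatahsorit), so the last vowel is not what conditions the rule; the final letter is.
"pisun" ends in -n. The one such stem in the data (dupugan → duunpugan) inserts -un- after the first vowel (as do lola, pivhabma), so the same rule applies.
So pisun → piunsun.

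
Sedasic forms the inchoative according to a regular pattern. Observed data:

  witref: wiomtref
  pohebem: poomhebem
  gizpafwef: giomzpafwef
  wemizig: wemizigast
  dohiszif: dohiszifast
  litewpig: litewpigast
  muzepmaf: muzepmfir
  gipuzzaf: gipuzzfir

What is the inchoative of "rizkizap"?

rizkizpir

witref and dohiszif both end in -f yet inflect differently (wiomtref, dohiszifast), so the final letter is not what conditions the rule; the last vowel is.
"rizkizap" has last vowel 'a'. The stems whose last vowel is 'a' (muzepmaf → muzepmfir, gipuzzaf → gipuzzfir) delete the last vowel and add -ir.
So rizkizap → rizkizpir.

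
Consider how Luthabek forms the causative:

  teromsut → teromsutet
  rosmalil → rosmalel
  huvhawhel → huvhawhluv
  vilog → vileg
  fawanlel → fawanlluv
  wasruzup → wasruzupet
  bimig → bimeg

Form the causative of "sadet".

sadtuv

fawanlel and rosmalil both end in -l yet inflect differently (fawanlluv, rosmalel), so the final letter is not what conditions the rule; the last vowel is.
"sadet" has last vowel 'e'. The stems whose last vowel is 'e' (fawanlel → fawanlluv, huvhawhel → huvhawhluv) delete the last vowel and add -uv.
The other patterns: stems whose last vowel is 'u' add -et; stems whose last vowel is 'i' or 'o' change the last vowel to 'e'.
So sadet → sadtuv.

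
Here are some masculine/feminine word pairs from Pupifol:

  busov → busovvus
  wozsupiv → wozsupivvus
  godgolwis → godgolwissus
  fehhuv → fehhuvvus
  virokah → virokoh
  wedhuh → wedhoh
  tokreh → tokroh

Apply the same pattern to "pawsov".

"pawsov" ends in -v. The stems ending in -v (busov → busovvus, wozsupiv → wozsupivvus, fehhuv → fehhuvvus) double the final consonant and add -us.
The other pattern: stems ending in -h change the last vowel to 'o'.
So pawsov → pawsovvus.

pawsovvus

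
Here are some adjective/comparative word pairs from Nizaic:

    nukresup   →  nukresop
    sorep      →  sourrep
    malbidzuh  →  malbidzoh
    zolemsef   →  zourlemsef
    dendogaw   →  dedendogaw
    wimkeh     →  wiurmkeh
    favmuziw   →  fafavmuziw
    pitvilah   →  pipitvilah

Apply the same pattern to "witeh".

wiurteh

nukresup and sorep both end in -p yet inflect differently (nukresop, sourrep), so the final letter is not what conditions the rule; the last vowel is.
"witeh" has last vowel 'e'. The stems whose last vowel is 'e' (sorep → sourrep, wimkeh → wiurmkeh, zolemsef → zourlemsef) insert -ur- after the first vowel.
The other patterns: stems whose last vowel is 'u' change the last vowel to 'o'; stems whose last vowel is 'a' or 'i' repeat the first consonant+vowel as a prefix.
So witeh → wiurteh.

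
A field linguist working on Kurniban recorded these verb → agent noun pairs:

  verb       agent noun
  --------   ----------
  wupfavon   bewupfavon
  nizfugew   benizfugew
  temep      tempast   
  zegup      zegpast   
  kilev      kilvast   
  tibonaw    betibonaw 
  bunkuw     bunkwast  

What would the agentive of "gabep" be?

"gabep" has 2 vowels. The stems with 2 vowels (temep → tempast, bunkuw → bunkwast, kilev → kilvast) delete the last vowel and add -ast.
So gabep → gabpast.

gabpast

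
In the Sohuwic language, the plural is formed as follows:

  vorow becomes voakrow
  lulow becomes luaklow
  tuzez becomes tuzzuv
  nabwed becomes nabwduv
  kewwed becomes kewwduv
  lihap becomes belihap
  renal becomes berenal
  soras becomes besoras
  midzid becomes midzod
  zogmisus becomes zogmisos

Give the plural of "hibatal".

behibatal

"hibatal" has last vowel 'a'. The stems whose last vowel is 'a' (lihap → belihap, renal → berenal, soras → besoras) add the prefix be-.
So hibatal → behibatal.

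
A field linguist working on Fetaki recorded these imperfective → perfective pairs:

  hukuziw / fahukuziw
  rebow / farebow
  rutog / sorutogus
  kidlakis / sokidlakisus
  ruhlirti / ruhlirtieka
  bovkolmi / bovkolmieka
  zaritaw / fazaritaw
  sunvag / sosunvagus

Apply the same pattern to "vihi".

vihieka

bovkolmi and hukuziw both have last vowel 'i' yet inflect differently (bovkolmieka, fahukuziw), so the last vowel is not what conditions the rule; the final letter is.
"vihi" ends in -i. The stems ending in -i (bovkolmi → bovkolmieka, ruhlirti → ruhlirtieka) add -eka.
So vihi → vihieka.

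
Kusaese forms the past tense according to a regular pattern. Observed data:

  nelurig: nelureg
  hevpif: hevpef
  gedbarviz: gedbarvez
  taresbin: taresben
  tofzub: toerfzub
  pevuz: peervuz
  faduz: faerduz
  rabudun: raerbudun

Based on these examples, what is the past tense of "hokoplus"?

"hokoplus" has last vowel 'u'. The stems whose last vowel is 'u' (tofzub → toerfzub, pevuz → peervuz, faduz → faerduz) insert -er- after the first vowel.
The other pattern: stems whose last vowel is 'i' change the last vowel to 'e'.
So hokoplus → hoerkoplus.

hoerkoplus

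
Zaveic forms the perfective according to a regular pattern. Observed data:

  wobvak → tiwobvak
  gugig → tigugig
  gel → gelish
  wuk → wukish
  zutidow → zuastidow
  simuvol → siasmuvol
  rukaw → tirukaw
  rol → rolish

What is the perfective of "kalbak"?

wuk and wobvak both end in -k yet inflect differently (wukish, tiwobvak), so the final letter is not what conditions the rule; the number of vowels is.
"kalbak" has 2 vowels. The stems with 2 vowels (rukaw → tirukaw, gugig → tigugig, wobvak → tiwobvak) add the prefix ti-.
The other patterns: stems with 1 vowel add -ish; stems with 3 vowels insert -as- after the first vowel.
So kalbak → tikalbak.

tikalbak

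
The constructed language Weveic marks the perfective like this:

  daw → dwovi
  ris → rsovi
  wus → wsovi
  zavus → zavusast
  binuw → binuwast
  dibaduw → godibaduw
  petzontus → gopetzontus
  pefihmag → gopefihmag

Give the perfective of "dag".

ris and zavus both end in -s yet inflect differently (rsovi, zavusast), so the final letter is not what conditions the rule; the number of vowels is.
"dag" has 1 vowel. The stems with 1 vowel (daw → dwovi, ris → rsovi, wus → wsovi) delete the last vowel and add -ovi.
The other patterns: stems with 2 vowels add -ast; stems with 3 vowels add the prefix go-.
So dag → dgovi.

dgovi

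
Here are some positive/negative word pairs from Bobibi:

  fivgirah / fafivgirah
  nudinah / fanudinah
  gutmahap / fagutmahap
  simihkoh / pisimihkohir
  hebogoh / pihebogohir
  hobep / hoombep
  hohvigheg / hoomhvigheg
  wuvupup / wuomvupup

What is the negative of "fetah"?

fafetah

"fetah" has last vowel 'a'. The stems whose last vowel is 'a' (fivgirah → fafivgirah, nudinah → fanudinah, gutmahap → fagutmahap) add the prefix fa-.
The other patterns: stems whose last vowel is 'o' add pi- … -ir around the stem; stems whose last vowel is 'e' or 'u' insert -om- after the first vowel.
So fetah → fafetah.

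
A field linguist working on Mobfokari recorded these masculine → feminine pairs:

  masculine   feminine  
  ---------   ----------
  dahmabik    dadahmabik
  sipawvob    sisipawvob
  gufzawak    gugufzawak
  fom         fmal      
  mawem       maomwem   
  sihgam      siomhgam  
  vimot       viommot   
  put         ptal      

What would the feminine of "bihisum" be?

bibihisum

put and vimot both end in -t yet inflect differently (ptal, viommot), so the final letter is not what conditions the rule; the number of vowels is.
"bihisum" has 3 vowels. The stems with 3 vowels (dahmabik → dadahmabik, sipawvob → sisipawvob, gufzawak → gugufzawak) repeat the first consonant+vowel as a prefix.
So bihisum → bibihisum.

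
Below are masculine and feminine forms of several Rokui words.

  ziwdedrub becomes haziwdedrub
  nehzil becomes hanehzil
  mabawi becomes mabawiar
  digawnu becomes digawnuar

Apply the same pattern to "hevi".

heviar

nehzil and mabawi both have last vowel 'i' yet inflect differently (hanehzil, mabawiar), so the last vowel is not what conditions the rule; whether the stem ends in a vowel or a consonant is.
"hevi" ends in a vowel. The stems ending in a vowel (mabawi → mabawiar, digawnu → digawnuar) add -ar.
The other pattern: stems ending in a consonant add the prefix ha-.
So hevi → heviar.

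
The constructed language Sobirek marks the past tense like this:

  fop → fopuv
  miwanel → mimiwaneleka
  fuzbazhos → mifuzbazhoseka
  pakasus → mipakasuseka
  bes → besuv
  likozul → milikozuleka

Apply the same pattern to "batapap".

mibatapapeka

fuzbazhos and bes both end in -s yet inflect differently (mifuzbazhoseka, besuv), so the final letter is not what conditions the rule; the number of vowels is.
"batapap" has 3 vowels. The stems with 3 vowels (fuzbazhos → mifuzbazhoseka, pakasus → mipakasuseka, likozul → milikozuleka) add mi- … -eka around the stem.
The other pattern: stems with 1 vowel add -uv.
So batapap → mibatapapeka.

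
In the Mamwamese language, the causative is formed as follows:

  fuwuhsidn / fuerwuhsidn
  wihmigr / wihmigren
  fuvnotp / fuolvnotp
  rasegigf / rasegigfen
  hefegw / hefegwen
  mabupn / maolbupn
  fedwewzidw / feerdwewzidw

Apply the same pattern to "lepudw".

hefegw and fedwewzidw both end in -w yet inflect differently (hefegwen, feerdwewzidw), so the final letter is not what conditions the rule; the second-to-last letter is.
"lepudw" has second-to-last letter 'd'. The stems whose second-to-last letter is 'd' (fuwuhsidn → fuerwuhsidn, fedwewzidw → feerdwewzidw) insert -er- after the first vowel.
The other patterns: stems whose second-to-last letter is 'g' add -en; stems whose second-to-last letter is 'p' or 't' insert -ol- after the first vowel.
So lepudw → leerpudw.

leerpudw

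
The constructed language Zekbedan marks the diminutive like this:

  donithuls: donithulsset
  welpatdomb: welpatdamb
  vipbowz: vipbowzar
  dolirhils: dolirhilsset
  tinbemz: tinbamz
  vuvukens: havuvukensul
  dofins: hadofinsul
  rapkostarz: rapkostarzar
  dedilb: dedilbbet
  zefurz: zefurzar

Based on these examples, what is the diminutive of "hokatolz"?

vipbowz and tinbemz both end in -z yet inflect differently (vipbowzar, tinbamz), so the final letter is not what conditions the rule; the second-to-last letter is.
"hokatolz" has second-to-last letter 'l'. The stems whose second-to-last letter is 'l' (dolirhils → dolirhilsset, dedilb → dedilbbet, donithuls → donithulsset) double the final consonant and add -et.
The other patterns: stems whose second-to-last letter is 'r' or 'w' add -ar; stems whose second-to-last letter is 'm' change the last vowel to 'a'; stems whose second-to-last letter is 'n' add ha- … -ul around the stem.
So hokatolz → hokatolzzet.

hokatolzzet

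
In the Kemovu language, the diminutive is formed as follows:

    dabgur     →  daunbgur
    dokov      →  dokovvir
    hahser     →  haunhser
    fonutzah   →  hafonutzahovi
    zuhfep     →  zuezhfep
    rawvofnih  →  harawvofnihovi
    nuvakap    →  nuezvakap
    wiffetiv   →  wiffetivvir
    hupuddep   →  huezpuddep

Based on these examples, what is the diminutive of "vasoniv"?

vasonivvir

fonutzah and nuvakap both have last vowel 'a' yet inflect differently (hafonutzahovi, nuezvakap), so the last vowel is not what conditions the rule; the final letter is.
"vasoniv" ends in -v. The stems ending in -v (wiffetiv → wiffetivvir, dokov → dokovvir) double the final consonant and add -ir.
The other patterns: stems ending in -h add ha- … -ovi around the stem; stems ending in -p insert -ez- after the first vowel; stems ending in -r insert -un- after the first vowel.
So vasoniv → vasonivvir.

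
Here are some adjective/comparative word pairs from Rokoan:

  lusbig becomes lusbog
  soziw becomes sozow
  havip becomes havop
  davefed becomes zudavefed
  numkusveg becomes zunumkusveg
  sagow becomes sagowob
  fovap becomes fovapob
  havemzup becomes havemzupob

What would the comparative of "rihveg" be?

lusbig and numkusveg both end in -g yet inflect differently (lusbog, zunumkusveg), so the final letter is not what conditions the rule; the last vowel is.
"rihveg" has last vowel 'e'. The stems whose last vowel is 'e' (davefed → zudavefed, numkusveg → zunumkusveg) add the prefix zu-.
So rihveg → zurihveg.

zurihveg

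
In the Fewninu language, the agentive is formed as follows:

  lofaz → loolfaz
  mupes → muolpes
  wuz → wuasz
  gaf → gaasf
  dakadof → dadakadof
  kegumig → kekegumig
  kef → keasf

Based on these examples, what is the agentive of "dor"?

doasr

wuz and lofaz both end in -z yet inflect differently (wuasz, loolfaz), so the final letter is not what conditions the rule; the number of vowels is.
"dor" has 1 vowel. The stems with 1 vowel (kef → keasf, wuz → wuasz, gaf → gaasf) insert -as- after the first vowel.
The other patterns: stems with 2 vowels insert -ol- after the first vowel; stems with 3 vowels repeat the first consonant+vowel as a prefix.
So dor → doasr.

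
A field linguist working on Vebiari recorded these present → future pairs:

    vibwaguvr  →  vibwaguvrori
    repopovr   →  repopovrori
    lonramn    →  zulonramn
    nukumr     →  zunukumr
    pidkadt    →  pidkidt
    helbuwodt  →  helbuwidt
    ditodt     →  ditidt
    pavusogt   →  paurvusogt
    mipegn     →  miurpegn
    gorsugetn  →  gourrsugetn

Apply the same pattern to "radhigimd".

zuradhigimd

vibwaguvr and nukumr both end in -r yet inflect differently (vibwaguvrori, zunukumr), so the final letter is not what conditions the rule; the second-to-last letter is.
"radhigimd" has second-to-last letter 'm'. The stems whose second-to-last letter is 'm' (lonramn → zulonramn, nukumr → zunukumr) add the prefix zu-.
So radhigimd → zuradhigimd.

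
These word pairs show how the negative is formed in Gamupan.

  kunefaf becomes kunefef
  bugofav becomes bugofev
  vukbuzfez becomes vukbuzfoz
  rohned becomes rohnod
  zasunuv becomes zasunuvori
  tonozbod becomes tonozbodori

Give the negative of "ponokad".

ponoked

bugofav and zasunuv both end in -v yet inflect differently (bugofev, zasunuvori), so the final letter is not what conditions the rule; the last vowel is.
"ponokad" has last vowel 'a'. The stems whose last vowel is 'a' (kunefaf → kunefef, bugofav → bugofev) change the last vowel to 'e'.
The other patterns: stems whose last vowel is 'e' change the last vowel to 'o'; stems whose last vowel is 'o' or 'u' add -ori.
So ponokad → ponoked.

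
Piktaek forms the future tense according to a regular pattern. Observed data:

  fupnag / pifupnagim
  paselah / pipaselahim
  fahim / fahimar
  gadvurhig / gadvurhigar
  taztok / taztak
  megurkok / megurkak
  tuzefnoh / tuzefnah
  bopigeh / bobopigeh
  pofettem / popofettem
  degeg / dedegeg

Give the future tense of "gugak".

pigugakim

"gugak" has last vowel 'a'. The stems whose last vowel is 'a' (fupnag → pifupnagim, paselah → pipaselahim) add pi- … -im around the stem.
So gugak → pigugakim.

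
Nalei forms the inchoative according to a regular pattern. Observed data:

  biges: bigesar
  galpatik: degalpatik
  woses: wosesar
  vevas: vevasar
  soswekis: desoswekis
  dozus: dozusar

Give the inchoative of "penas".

vevas and soswekis both end in -s yet inflect differently (vevasar, desoswekis), so the final letter is not what conditions the rule; the number of vowels is.
"penas" has 2 vowels. The stems with 2 vowels (vevas → vevasar, biges → bigesar, dozus → dozusar) add -ar.
The other pattern: stems with 3 vowels add the prefix de-.
So penas → penasar.

penasar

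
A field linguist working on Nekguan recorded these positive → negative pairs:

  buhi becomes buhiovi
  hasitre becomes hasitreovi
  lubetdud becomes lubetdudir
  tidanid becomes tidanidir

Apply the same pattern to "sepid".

tidanid and buhi both have last vowel 'i' yet inflect differently (tidanidir, buhiovi), so the last vowel is not what conditions the rule; whether the stem ends in a vowel or a consonant is.
"sepid" ends in a consonant. The stems ending in a consonant (tidanid → tidanidir, lubetdud → lubetdudir) add -ir.
The other pattern: stems ending in a vowel add -ovi.
So sepid → sepidir.

sepidir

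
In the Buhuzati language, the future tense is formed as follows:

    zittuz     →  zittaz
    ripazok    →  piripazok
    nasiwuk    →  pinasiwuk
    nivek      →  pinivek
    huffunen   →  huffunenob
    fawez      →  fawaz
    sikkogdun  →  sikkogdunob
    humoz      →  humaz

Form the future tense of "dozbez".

humoz and ripazok both have last vowel 'o' yet inflect differently (humaz, piripazok), so the last vowel is not what conditions the rule; the final letter is.
"dozbez" ends in -z. The stems ending in -z (humoz → humaz, fawez → fawaz, zittuz → zittaz) change the last vowel to 'a'.
The other patterns: stems ending in -k add the prefix pi-; stems ending in -n add -ob.
So dozbez → dozbaz.

dozbaz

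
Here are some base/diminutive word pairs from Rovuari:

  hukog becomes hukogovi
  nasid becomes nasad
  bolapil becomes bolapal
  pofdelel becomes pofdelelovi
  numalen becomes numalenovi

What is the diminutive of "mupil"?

bolapil and pofdelel both end in -l yet inflect differently (bolapal, pofdelelovi), so the final letter is not what conditions the rule; the last vowel is.
"mupil" has last vowel 'i'. The stems whose last vowel is 'i' (bolapil → bolapal, nasid → nasad) change the last vowel to 'a'.
So mupil → mupal.

mupal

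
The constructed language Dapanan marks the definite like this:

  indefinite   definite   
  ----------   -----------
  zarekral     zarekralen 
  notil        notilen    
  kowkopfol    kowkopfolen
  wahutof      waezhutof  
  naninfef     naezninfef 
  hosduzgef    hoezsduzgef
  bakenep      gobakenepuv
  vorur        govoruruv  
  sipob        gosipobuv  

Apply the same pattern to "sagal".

sagalen

kowkopfol and wahutof both have last vowel 'o' yet inflect differently (kowkopfolen, waezhutof), so the last vowel is not what conditions the rule; the final letter is.
"sagal" ends in -l. The stems ending in -l (zarekral → zarekralen, notil → notilen, kowkopfol → kowkopfolen) add -en.
So sagal → sagalen.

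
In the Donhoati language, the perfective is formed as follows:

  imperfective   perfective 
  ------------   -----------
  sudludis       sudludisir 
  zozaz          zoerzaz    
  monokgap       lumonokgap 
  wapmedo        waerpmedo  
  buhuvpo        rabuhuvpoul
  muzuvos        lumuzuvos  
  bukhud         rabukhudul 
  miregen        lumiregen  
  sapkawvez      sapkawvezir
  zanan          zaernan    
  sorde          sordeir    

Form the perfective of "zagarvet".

muzuvos and sudludis both end in -s yet inflect differently (lumuzuvos, sudludisir), so the final letter is not what conditions the rule; the first letter is.
"zagarvet" begins with z-. The stems beginning with z- (zanan → zaernan, zozaz → zoerzaz) insert -er- after the first vowel.
So zagarvet → zaergarvet.

zaergarvet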